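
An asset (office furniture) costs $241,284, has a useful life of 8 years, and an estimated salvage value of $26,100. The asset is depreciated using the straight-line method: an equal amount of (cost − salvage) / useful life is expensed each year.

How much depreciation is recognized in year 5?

$26,898

Depreciable base = $241,284 − $26,100 = $215,184.
Annual expense = $215,184 / 8 = $26,898.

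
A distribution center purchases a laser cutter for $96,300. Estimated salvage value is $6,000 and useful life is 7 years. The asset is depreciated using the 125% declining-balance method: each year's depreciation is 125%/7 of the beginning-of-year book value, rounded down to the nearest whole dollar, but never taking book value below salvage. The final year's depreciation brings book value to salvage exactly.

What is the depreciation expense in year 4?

$9,531

Depreciable base = $96,300 − $6,000 = $90,300.
Year 1: ⌊$96,300 × 125%/7⌋ = $17,196. Book value $79,104.
Year 2: ⌊$79,104 × 125%/7⌋ = $14,125. Book value $64,979.
Year 3: ⌊$64,979 × 125%/7⌋ = $11,603. Book value $53,376.
Year 4: ⌊$53,376 × 125%/7⌋ = $9,531. Book value $43,845.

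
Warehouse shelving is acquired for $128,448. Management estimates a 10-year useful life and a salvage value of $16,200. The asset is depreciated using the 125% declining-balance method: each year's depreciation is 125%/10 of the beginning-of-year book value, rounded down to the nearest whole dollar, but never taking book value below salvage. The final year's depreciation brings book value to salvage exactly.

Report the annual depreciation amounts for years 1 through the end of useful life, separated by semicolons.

Depreciable base = $128,448 − $16,200 = $112,248.
Year 1: ⌊$128,448 × 125%/10⌋ = $16,056. Book value $112,392.
Year 2: ⌊$112,392 × 125%/10⌋ = $14,049. Book value $98,343.
Year 3: ⌊$98,343 × 125%/10⌋ = $12,292. Book value $86,051.
Year 4: ⌊$86,051 × 125%/10⌋ = $10,756. Book value $75,295.
Year 5: ⌊$75,295 × 125%/10⌋ = $9,411. Book value $65,884.
Year 6: ⌊$65,884 × 125%/10⌋ = $8,235. Book value $57,649.
Year 7: ⌊$57,649 × 125%/10⌋ = $7,206. Book value $50,443.
Year 8: ⌊$50,443 × 125%/10⌋ = $6,305. Book value $44,138.
Year 9: ⌊$44,138 × 125%/10⌋ = $5,517. Book value $38,621.
Year 10 (final): $38,621 − $16,200 = $22,421. Book value $16,200.

$16,056; $14,049; $12,292; $10,756; $9,411; $8,235; $7,206; $6,305; $5,517; $22,421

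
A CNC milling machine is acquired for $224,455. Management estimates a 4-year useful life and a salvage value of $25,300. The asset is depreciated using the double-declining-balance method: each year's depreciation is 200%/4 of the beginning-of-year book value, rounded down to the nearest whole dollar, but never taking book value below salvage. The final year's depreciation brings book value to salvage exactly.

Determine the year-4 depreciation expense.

Depreciable base = $224,455 − $25,300 = $199,155.
Year 1: ⌊$224,455 × 200%/4⌋ = $112,227. Book value $112,228.
Year 2: ⌊$112,228 × 200%/4⌋ = $56,114. Book value $56,114.
Year 3: ⌊$56,114 × 200%/4⌋ = $28,057. Book value $28,057.
Year 4 (final): $28,057 − $25,300 = $2,757. Book value $25,300.

$2,757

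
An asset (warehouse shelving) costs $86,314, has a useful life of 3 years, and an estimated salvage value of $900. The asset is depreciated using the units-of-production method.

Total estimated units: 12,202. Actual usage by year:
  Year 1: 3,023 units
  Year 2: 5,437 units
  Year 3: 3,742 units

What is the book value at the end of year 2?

Depreciable base = $86,314 − $900 = $85,414.
Rate = $85,414 / 12,202 units = $7 per unit.
Year 1: 3,023 × $7 = $21,161. Book value $65,153.
Year 2: 5,437 × $7 = $38,059. Book value $27,094.

$27,094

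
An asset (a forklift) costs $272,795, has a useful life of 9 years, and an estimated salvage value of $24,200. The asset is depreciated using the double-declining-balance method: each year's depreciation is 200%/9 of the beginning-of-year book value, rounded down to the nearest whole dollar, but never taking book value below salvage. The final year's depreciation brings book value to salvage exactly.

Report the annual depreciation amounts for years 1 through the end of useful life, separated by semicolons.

Depreciable base = $272,795 − $24,200 = $248,595.
Year 1: ⌊$272,795 × 200%/9⌋ = $60,621. Book value $212,174.
Year 2: ⌊$212,174 × 200%/9⌋ = $47,149. Book value $165,025.
Year 3: ⌊$165,025 × 200%/9⌋ = $36,672. Book value $128,353.
Year 4: ⌊$128,353 × 200%/9⌋ = $28,522. Book value $99,831.
Year 5: ⌊$99,831 × 200%/9⌋ = $22,184. Book value $77,647.
Year 6: ⌊$77,647 × 200%/9⌋ = $17,254. Book value $60,393.
Year 7: ⌊$60,393 × 200%/9⌋ = $13,420. Book value $46,973.
Year 8: ⌊$46,973 × 200%/9⌋ = $10,438. Book value $36,535.
Year 9 (final): $36,535 − $24,200 = $12,335. Book value $24,200.

$60,621; $47,149; $36,672; $28,522; $22,184; $17,254; $13,420; $10,438; $12,335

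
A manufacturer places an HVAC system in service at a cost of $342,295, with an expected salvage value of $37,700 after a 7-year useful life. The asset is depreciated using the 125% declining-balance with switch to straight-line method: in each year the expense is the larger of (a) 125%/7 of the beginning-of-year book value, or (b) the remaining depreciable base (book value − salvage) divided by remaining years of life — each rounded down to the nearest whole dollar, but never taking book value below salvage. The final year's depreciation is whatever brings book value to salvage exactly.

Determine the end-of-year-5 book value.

Depreciable base = $342,295 − $37,700 = $304,595.
Year 1: DB = ⌊$342,295 × 125%/7⌋ = $61,124; SL = ⌊$304,595/7⌋ = $43,513 → take DB $61,124. Book value $281,171.
Year 2: DB = ⌊$281,171 × 125%/7⌋ = $50,209; SL = ⌊$243,471/6⌋ = $40,578 → take DB $50,209. Book value $230,962.
Year 3: DB = ⌊$230,962 × 125%/7⌋ = $41,243; SL = ⌊$193,262/5⌋ = $38,652 → take DB $41,243. Book value $189,719.
Year 4: DB = ⌊$189,719 × 125%/7⌋ = $33,878; SL = ⌊$152,019/4⌋ = $38,004 → take SL $38,004. Book value $151,715.
Year 5: DB = ⌊$151,715 × 125%/7⌋ = $27,091; SL = ⌊$114,015/3⌋ = $38,005 → take SL $38,005. Book value $113,710.

$113,710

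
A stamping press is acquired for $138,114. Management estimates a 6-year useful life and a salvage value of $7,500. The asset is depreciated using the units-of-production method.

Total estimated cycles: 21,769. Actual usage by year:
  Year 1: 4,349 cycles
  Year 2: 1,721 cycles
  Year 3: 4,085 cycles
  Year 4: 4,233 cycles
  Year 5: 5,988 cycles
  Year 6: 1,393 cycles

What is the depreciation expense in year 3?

Depreciable base = $138,114 − $7,500 = $130,614.
Rate = $130,614 / 21,769 cycles = $6 per cycle.
Year 1: 4,349 × $6 = $26,094. Book value $112,020.
Year 2: 1,721 × $6 = $10,326. Book value $101,694.
Year 3: 4,085 × $6 = $24,510. Book value $77,184.

$24,510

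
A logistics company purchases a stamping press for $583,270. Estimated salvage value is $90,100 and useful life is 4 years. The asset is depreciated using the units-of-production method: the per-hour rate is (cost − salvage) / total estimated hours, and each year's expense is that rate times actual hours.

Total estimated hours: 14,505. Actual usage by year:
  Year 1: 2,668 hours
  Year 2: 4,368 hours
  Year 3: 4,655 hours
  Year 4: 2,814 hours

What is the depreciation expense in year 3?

$158,270

Depreciable base = $583,270 − $90,100 = $493,170.
Rate = $493,170 / 14,505 hours = $34 per hour.
Year 1: 2,668 × $34 = $90,712. Book value $492,558.
Year 2: 4,368 × $34 = $148,512. Book value $344,046.
Year 3: 4,655 × $34 = $158,270. Book value $185,776.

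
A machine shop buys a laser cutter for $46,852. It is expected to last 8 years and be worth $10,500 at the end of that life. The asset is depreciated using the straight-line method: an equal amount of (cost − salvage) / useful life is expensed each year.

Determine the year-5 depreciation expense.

Depreciable base = $46,852 − $10,500 = $36,352.
Annual expense = $36,352 / 8 = $4,544.

$4,544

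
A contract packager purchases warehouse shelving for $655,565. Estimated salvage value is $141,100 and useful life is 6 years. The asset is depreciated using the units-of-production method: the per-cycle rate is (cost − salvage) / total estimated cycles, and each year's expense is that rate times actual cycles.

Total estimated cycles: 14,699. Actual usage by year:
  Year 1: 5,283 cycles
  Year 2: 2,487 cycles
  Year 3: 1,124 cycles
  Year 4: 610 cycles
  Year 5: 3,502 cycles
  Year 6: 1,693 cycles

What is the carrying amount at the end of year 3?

Depreciable base = $655,565 − $141,100 = $514,465.
Rate = $514,465 / 14,699 cycles = $35 per cycle.
Year 1: 5,283 × $35 = $184,905. Book value $470,660.
Year 2: 2,487 × $35 = $87,045. Book value $383,615.
Year 3: 1,124 × $35 = $39,340. Book value $344,275.

$344,275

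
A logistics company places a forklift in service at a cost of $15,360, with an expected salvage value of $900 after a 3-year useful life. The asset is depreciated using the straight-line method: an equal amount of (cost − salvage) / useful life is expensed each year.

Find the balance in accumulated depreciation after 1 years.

Depreciable base = $15,360 − $900 = $14,460.
Annual expense = $14,460 / 3 = $4,820.
End of year 1: book value $10,540.
Accumulated through year 1 = $15,360 − $10,540 = $4,820.

$4,820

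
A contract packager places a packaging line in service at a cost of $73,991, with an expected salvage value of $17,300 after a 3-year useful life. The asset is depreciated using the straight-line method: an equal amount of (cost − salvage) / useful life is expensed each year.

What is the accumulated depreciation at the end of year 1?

$18,897

Depreciable base = $73,991 − $17,300 = $56,691.
Annual expense = $56,691 / 3 = $18,897.
End of year 1: book value $55,094.
Accumulated through year 1 = $73,991 − $55,094 = $18,897.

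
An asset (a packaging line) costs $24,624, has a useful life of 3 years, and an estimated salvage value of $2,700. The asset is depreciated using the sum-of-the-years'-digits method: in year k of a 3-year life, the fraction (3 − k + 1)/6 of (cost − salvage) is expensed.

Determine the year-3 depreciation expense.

$3,654

Depreciable base = $24,624 − $2,700 = $21,924.
Sum of the years' digits = 3+2+1 = 6.
Year 1: $21,924 × 3/6 = $10,962. Book value $13,662.
Year 2: $21,924 × 2/6 = $7,308. Book value $6,354.
Year 3: $21,924 × 1/6 = $3,654. Book value $2,700.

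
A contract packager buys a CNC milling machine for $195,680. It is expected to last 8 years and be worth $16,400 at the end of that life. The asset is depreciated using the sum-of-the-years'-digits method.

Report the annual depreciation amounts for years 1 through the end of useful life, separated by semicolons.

Depreciable base = $195,680 − $16,400 = $179,280.
Sum of the years' digits = 8+7+6+5+4+3+2+1 = 36.
Year 1: $179,280 × 8/36 = $39,840. Book value $155,840.
Year 2: $179,280 × 7/36 = $34,860. Book value $120,980.
Year 3: $179,280 × 6/36 = $29,880. Book value $91,100.
Year 4: $179,280 × 5/36 = $24,900. Book value $66,200.
Year 5: $179,280 × 4/36 = $19,920. Book value $46,280.
Year 6: $179,280 × 3/36 = $14,940. Book value $31,340.
Year 7: $179,280 × 2/36 = $9,960. Book value $21,380.
Year 8: $179,280 × 1/36 = $4,980. Book value $16,400.

$39,840; $34,860; $29,880; $24,900; $19,920; $14,940; $9,960; $4,980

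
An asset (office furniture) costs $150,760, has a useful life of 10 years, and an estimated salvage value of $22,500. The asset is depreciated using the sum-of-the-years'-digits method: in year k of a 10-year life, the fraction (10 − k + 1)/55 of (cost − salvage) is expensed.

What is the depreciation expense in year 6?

$11,660

Depreciable base = $150,760 − $22,500 = $128,260.
Sum of the years' digits = 10+9+8+7+6+5+4+3+2+1 = 55.
Year 1: $128,260 × 10/55 = $23,320. Book value $127,440.
Year 2: $128,260 × 9/55 = $20,988. Book value $106,452.
Year 3: $128,260 × 8/55 = $18,656. Book value $87,796.
Year 4: $128,260 × 7/55 = $16,324. Book value $71,472.
Year 5: $128,260 × 6/55 = $13,992. Book value $57,480.
Year 6: $128,260 × 5/55 = $11,660. Book value $45,820.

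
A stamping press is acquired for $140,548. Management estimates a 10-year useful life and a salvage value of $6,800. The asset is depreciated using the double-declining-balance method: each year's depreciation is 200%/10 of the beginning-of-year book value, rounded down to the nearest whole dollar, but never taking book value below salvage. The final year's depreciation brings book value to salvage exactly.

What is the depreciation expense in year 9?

$4,716

Depreciable base = $140,548 − $6,800 = $133,748.
Year 1: ⌊$140,548 × 200%/10⌋ = $28,109. Book value $112,439.
Year 2: ⌊$112,439 × 200%/10⌋ = $22,487. Book value $89,952.
Year 3: ⌊$89,952 × 200%/10⌋ = $17,990. Book value $71,962.
Year 4: ⌊$71,962 × 200%/10⌋ = $14,392. Book value $57,570.
Year 5: ⌊$57,570 × 200%/10⌋ = $11,514. Book value $46,056.
Year 6: ⌊$46,056 × 200%/10⌋ = $9,211. Book value $36,845.
Year 7: ⌊$36,845 × 200%/10⌋ = $7,369. Book value $29,476.
Year 8: ⌊$29,476 × 200%/10⌋ = $5,895. Book value $23,581.
Year 9: ⌊$23,581 × 200%/10⌋ = $4,716. Book value $18,865.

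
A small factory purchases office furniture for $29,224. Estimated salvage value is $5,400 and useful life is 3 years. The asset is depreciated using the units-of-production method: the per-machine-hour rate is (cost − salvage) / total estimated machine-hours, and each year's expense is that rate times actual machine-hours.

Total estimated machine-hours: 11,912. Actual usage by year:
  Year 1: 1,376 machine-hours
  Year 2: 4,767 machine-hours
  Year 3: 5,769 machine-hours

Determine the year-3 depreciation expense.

Depreciable base = $29,224 − $5,400 = $23,824.
Rate = $23,824 / 11,912 machine-hours = $2 per machine-hour.
Year 1: 1,376 × $2 = $2,752. Book value $26,472.
Year 2: 4,767 × $2 = $9,534. Book value $16,938.
Year 3: 5,769 × $2 = $11,538. Book value $5,400.

$11,538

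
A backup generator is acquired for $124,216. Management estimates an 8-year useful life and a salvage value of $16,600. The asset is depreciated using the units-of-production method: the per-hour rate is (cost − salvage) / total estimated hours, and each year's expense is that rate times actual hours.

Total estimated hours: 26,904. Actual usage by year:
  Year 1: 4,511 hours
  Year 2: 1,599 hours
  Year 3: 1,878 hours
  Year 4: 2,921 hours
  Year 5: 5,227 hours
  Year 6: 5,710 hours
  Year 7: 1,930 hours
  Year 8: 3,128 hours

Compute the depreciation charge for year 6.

Depreciable base = $124,216 − $16,600 = $107,616.
Rate = $107,616 / 26,904 hours = $4 per hour.
Year 1: 4,511 × $4 = $18,044. Book value $106,172.
Year 2: 1,599 × $4 = $6,396. Book value $99,776.
Year 3: 1,878 × $4 = $7,512. Book value $92,264.
Year 4: 2,921 × $4 = $11,684. Book value $80,580.
Year 5: 5,227 × $4 = $20,908. Book value $59,672.
Year 6: 5,710 × $4 = $22,840. Book value $36,832.

$22,840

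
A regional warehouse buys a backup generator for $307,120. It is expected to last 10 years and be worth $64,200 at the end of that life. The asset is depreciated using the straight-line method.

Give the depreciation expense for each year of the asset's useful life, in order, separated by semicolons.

Depreciable base = $307,120 − $64,200 = $242,920.
Annual expense = $242,920 / 10 = $24,292.
End of year 1: book value $282,828.
End of year 2: book value $258,536.
End of year 3: book value $234,244.
End of year 4: book value $209,952.
End of year 5: book value $185,660.
End of year 6: book value $161,368.
End of year 7: book value $137,076.
End of year 8: book value $112,784.
End of year 9: book value $88,492.
End of year 10: book value $64,200.

$24,292; $24,292; $24,292; $24,292; $24,292; $24,292; $24,292; $24,292; $24,292; $24,292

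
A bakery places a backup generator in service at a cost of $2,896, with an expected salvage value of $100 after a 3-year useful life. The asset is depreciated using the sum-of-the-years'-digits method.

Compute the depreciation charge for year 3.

Depreciable base = $2,896 − $100 = $2,796.
Sum of the years' digits = 3+2+1 = 6.
Year 1: $2,796 × 3/6 = $1,398. Book value $1,498.
Year 2: $2,796 × 2/6 = $932. Book value $566.
Year 3: $2,796 × 1/6 = $466. Book value $100.

$466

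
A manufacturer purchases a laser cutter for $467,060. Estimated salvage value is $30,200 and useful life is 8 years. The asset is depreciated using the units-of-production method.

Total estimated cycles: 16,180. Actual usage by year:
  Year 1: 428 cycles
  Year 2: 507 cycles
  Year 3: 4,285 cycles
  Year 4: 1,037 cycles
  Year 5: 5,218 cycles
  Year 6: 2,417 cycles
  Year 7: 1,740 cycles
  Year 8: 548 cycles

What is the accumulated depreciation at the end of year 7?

Depreciable base = $467,060 − $30,200 = $436,860.
Rate = $436,860 / 16,180 cycles = $27 per cycle.
Year 1: 428 × $27 = $11,556. Book value $455,504.
Year 2: 507 × $27 = $13,689. Book value $441,815.
Year 3: 4,285 × $27 = $115,695. Book value $326,120.
Year 4: 1,037 × $27 = $27,999. Book value $298,121.
Year 5: 5,218 × $27 = $140,886. Book value $157,235.
Year 6: 2,417 × $27 = $65,259. Book value $91,976.
Year 7: 1,740 × $27 = $46,980. Book value $44,996.
Accumulated through year 7 = $467,060 − $44,996 = $422,064.

$422,064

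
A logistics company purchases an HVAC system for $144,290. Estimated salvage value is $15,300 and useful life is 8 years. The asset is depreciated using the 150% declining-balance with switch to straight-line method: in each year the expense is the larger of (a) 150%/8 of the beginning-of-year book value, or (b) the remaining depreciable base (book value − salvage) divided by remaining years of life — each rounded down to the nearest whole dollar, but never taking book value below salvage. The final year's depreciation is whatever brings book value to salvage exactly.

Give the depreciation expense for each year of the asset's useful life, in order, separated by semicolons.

$27,054; $21,981; $17,860; $14,511; $11,896; $11,896; $11,896; $11,896

Depreciable base = $144,290 − $15,300 = $128,990.
Year 1: DB = ⌊$144,290 × 150%/8⌋ = $27,054; SL = ⌊$128,990/8⌋ = $16,123 → take DB $27,054. Book value $117,236.
Year 2: DB = ⌊$117,236 × 150%/8⌋ = $21,981; SL = ⌊$101,936/7⌋ = $14,562 → take DB $21,981. Book value $95,255.
Year 3: DB = ⌊$95,255 × 150%/8⌋ = $17,860; SL = ⌊$79,955/6⌋ = $13,325 → take DB $17,860. Book value $77,395.
Year 4: DB = ⌊$77,395 × 150%/8⌋ = $14,511; SL = ⌊$62,095/5⌋ = $12,419 → take DB $14,511. Book value $62,884.
Year 5: DB = ⌊$62,884 × 150%/8⌋ = $11,790; SL = ⌊$47,584/4⌋ = $11,896 → take SL $11,896. Book value $50,988.
Year 6: DB = ⌊$50,988 × 150%/8⌋ = $9,560; SL = ⌊$35,688/3⌋ = $11,896 → take SL $11,896. Book value $39,092.
Year 7: DB = ⌊$39,092 × 150%/8⌋ = $7,329; SL = ⌊$23,792/2⌋ = $11,896 → take SL $11,896. Book value $27,196.
Year 8 (final): $27,196 − $15,300 = $11,896. Book value $15,300.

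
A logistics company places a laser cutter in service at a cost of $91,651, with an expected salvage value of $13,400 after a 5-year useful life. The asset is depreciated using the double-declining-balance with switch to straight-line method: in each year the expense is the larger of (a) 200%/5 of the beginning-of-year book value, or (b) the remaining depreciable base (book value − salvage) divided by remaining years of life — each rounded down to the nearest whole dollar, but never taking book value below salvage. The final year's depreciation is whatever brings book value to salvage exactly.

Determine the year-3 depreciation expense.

$13,198

Depreciable base = $91,651 − $13,400 = $78,251.
Year 1: DB = ⌊$91,651 × 200%/5⌋ = $36,660; SL = ⌊$78,251/5⌋ = $15,650 → take DB $36,660. Book value $54,991.
Year 2: DB = ⌊$54,991 × 200%/5⌋ = $21,996; SL = ⌊$41,591/4⌋ = $10,397 → take DB $21,996. Book value $32,995.
Year 3: DB = ⌊$32,995 × 200%/5⌋ = $13,198; SL = ⌊$19,595/3⌋ = $6,531 → take DB $13,198. Book value $19,797.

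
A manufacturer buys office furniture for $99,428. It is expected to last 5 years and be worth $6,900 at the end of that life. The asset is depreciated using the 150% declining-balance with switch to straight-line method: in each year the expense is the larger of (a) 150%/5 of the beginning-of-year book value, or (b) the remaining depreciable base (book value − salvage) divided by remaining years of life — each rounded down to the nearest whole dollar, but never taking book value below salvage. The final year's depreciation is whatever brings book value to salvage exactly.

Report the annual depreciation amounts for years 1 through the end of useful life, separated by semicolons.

$29,828; $20,880; $14,616; $13,602; $13,602

Depreciable base = $99,428 − $6,900 = $92,528.
Year 1: DB = ⌊$99,428 × 150%/5⌋ = $29,828; SL = ⌊$92,528/5⌋ = $18,505 → take DB $29,828. Book value $69,600.
Year 2: DB = ⌊$69,600 × 150%/5⌋ = $20,880; SL = ⌊$62,700/4⌋ = $15,675 → take DB $20,880. Book value $48,720.
Year 3: DB = ⌊$48,720 × 150%/5⌋ = $14,616; SL = ⌊$41,820/3⌋ = $13,940 → take DB $14,616. Book value $34,104.
Year 4: DB = ⌊$34,104 × 150%/5⌋ = $10,231; SL = ⌊$27,204/2⌋ = $13,602 → take SL $13,602. Book value $20,502.
Year 5 (final): $20,502 − $6,900 = $13,602. Book value $6,900.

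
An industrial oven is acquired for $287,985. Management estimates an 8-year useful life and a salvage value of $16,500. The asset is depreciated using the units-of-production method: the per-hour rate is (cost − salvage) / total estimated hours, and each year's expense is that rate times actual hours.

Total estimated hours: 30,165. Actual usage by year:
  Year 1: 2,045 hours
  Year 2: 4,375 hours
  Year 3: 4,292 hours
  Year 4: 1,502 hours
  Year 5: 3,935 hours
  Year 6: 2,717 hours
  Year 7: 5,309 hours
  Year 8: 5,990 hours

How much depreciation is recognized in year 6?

$24,453

Depreciable base = $287,985 − $16,500 = $271,485.
Rate = $271,485 / 30,165 hours = $9 per hour.
Year 1: 2,045 × $9 = $18,405. Book value $269,580.
Year 2: 4,375 × $9 = $39,375. Book value $230,205.
Year 3: 4,292 × $9 = $38,628. Book value $191,577.
Year 4: 1,502 × $9 = $13,518. Book value $178,059.
Year 5: 3,935 × $9 = $35,415. Book value $142,644.
Year 6: 2,717 × $9 = $24,453. Book value $118,191.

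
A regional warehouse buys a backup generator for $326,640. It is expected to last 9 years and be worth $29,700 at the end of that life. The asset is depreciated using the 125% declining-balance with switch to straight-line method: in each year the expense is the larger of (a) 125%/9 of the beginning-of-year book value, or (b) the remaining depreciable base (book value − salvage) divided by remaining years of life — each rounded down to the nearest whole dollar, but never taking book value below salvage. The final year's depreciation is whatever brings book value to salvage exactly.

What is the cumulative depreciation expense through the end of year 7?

Depreciable base = $326,640 − $29,700 = $296,940.
Year 1: DB = ⌊$326,640 × 125%/9⌋ = $45,366; SL = ⌊$296,940/9⌋ = $32,993 → take DB $45,366. Book value $281,274.
Year 2: DB = ⌊$281,274 × 125%/9⌋ = $39,065; SL = ⌊$251,574/8⌋ = $31,446 → take DB $39,065. Book value $242,209.
Year 3: DB = ⌊$242,209 × 125%/9⌋ = $33,640; SL = ⌊$212,509/7⌋ = $30,358 → take DB $33,640. Book value $208,569.
Year 4: DB = ⌊$208,569 × 125%/9⌋ = $28,967; SL = ⌊$178,869/6⌋ = $29,811 → take SL $29,811. Book value $178,758.
Year 5: DB = ⌊$178,758 × 125%/9⌋ = $24,827; SL = ⌊$149,058/5⌋ = $29,811 → take SL $29,811. Book value $148,947.
Year 6: DB = ⌊$148,947 × 125%/9⌋ = $20,687; SL = ⌊$119,247/4⌋ = $29,811 → take SL $29,811. Book value $119,136.
Year 7: DB = ⌊$119,136 × 125%/9⌋ = $16,546; SL = ⌊$89,436/3⌋ = $29,812 → take SL $29,812. Book value $89,324.
Accumulated through year 7 = $326,640 − $89,324 = $237,316.

$237,316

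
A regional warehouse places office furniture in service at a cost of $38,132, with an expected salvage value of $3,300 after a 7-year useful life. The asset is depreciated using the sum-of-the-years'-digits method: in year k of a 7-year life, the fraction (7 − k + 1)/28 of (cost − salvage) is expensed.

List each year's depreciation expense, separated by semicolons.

Depreciable base = $38,132 − $3,300 = $34,832.
Sum of the years' digits = 7+6+5+4+3+2+1 = 28.
Year 1: $34,832 × 7/28 = $8,708. Book value $29,424.
Year 2: $34,832 × 6/28 = $7,464. Book value $21,960.
Year 3: $34,832 × 5/28 = $6,220. Book value $15,740.
Year 4: $34,832 × 4/28 = $4,976. Book value $10,764.
Year 5: $34,832 × 3/28 = $3,732. Book value $7,032.
Year 6: $34,832 × 2/28 = $2,488. Book value $4,544.
Year 7: $34,832 × 1/28 = $1,244. Book value $3,300.

$8,708; $7,464; $6,220; $4,976; $3,732; $2,488; $1,244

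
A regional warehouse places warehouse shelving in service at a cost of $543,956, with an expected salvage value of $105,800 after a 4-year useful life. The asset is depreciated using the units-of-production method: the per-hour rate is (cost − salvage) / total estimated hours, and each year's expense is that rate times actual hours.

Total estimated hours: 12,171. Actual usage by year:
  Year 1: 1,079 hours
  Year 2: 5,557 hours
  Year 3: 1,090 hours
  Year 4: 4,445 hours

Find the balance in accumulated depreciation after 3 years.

$278,136

Depreciable base = $543,956 − $105,800 = $438,156.
Rate = $438,156 / 12,171 hours = $36 per hour.
Year 1: 1,079 × $36 = $38,844. Book value $505,112.
Year 2: 5,557 × $36 = $200,052. Book value $305,060.
Year 3: 1,090 × $36 = $39,240. Book value $265,820.
Accumulated through year 3 = $543,956 − $265,820 = $278,136.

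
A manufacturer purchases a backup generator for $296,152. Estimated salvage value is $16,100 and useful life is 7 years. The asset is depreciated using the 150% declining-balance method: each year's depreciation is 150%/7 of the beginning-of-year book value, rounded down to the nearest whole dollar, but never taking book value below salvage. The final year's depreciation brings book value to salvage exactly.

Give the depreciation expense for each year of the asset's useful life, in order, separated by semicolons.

$63,461; $49,862; $39,177; $30,782; $24,186; $19,003; $53,581

Depreciable base = $296,152 − $16,100 = $280,052.
Year 1: ⌊$296,152 × 150%/7⌋ = $63,461. Book value $232,691.
Year 2: ⌊$232,691 × 150%/7⌋ = $49,862. Book value $182,829.
Year 3: ⌊$182,829 × 150%/7⌋ = $39,177. Book value $143,652.
Year 4: ⌊$143,652 × 150%/7⌋ = $30,782. Book value $112,870.
Year 5: ⌊$112,870 × 150%/7⌋ = $24,186. Book value $88,684.
Year 6: ⌊$88,684 × 150%/7⌋ = $19,003. Book value $69,681.
Year 7 (final): $69,681 − $16,100 = $53,581. Book value $16,100.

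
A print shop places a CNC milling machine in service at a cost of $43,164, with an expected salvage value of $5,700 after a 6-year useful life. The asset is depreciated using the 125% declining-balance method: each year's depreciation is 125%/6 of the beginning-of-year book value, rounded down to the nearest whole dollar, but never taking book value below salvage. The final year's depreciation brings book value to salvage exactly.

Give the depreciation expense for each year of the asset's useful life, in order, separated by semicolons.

Depreciable base = $43,164 − $5,700 = $37,464.
Year 1: ⌊$43,164 × 125%/6⌋ = $8,992. Book value $34,172.
Year 2: ⌊$34,172 × 125%/6⌋ = $7,119. Book value $27,053.
Year 3: ⌊$27,053 × 125%/6⌋ = $5,636. Book value $21,417.
Year 4: ⌊$21,417 × 125%/6⌋ = $4,461. Book value $16,956.
Year 5: ⌊$16,956 × 125%/6⌋ = $3,532. Book value $13,424.
Year 6 (final): $13,424 − $5,700 = $7,724. Book value $5,700.

$8,992; $7,119; $5,636; $4,461; $3,532; $7,724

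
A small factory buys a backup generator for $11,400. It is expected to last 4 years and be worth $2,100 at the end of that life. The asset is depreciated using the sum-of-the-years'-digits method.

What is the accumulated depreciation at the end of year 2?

Depreciable base = $11,400 − $2,100 = $9,300.
Sum of the years' digits = 4+3+2+1 = 10.
Year 1: $9,300 × 4/10 = $3,720. Book value $7,680.
Year 2: $9,300 × 3/10 = $2,790. Book value $4,890.
Accumulated through year 2 = $11,400 − $4,890 = $6,510.

$6,510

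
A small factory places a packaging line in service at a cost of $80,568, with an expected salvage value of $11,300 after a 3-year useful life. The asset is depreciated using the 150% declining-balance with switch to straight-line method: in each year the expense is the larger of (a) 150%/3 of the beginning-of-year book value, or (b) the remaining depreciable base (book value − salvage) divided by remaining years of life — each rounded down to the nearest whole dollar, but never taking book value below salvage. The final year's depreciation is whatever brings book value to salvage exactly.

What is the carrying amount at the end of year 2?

$20,142

Depreciable base = $80,568 − $11,300 = $69,268.
Year 1: DB = ⌊$80,568 × 150%/3⌋ = $40,284; SL = ⌊$69,268/3⌋ = $23,089 → take DB $40,284. Book value $40,284.
Year 2: DB = ⌊$40,284 × 150%/3⌋ = $20,142; SL = ⌊$28,984/2⌋ = $14,492 → take DB $20,142. Book value $20,142.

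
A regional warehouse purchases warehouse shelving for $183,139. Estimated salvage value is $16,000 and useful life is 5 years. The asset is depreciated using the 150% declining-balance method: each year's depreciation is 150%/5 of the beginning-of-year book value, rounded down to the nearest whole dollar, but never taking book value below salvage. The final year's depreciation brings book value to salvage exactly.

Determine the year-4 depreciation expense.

$18,845

Depreciable base = $183,139 − $16,000 = $167,139.
Year 1: ⌊$183,139 × 150%/5⌋ = $54,941. Book value $128,198.
Year 2: ⌊$128,198 × 150%/5⌋ = $38,459. Book value $89,739.
Year 3: ⌊$89,739 × 150%/5⌋ = $26,921. Book value $62,818.
Year 4: ⌊$62,818 × 150%/5⌋ = $18,845. Book value $43,973.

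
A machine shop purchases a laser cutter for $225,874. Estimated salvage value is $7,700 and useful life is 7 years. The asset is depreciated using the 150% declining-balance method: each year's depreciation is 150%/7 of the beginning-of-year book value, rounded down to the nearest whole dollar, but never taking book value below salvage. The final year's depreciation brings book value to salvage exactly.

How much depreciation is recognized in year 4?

Depreciable base = $225,874 − $7,700 = $218,174.
Year 1: ⌊$225,874 × 150%/7⌋ = $48,401. Book value $177,473.
Year 2: ⌊$177,473 × 150%/7⌋ = $38,029. Book value $139,444.
Year 3: ⌊$139,444 × 150%/7⌋ = $29,880. Book value $109,564.
Year 4: ⌊$109,564 × 150%/7⌋ = $23,478. Book value $86,086.

$23,478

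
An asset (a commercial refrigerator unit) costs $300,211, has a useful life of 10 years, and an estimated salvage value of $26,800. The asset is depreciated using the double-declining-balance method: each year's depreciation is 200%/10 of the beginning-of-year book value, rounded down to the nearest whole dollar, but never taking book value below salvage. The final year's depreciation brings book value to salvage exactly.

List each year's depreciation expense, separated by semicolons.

Depreciable base = $300,211 − $26,800 = $273,411.
Year 1: ⌊$300,211 × 200%/10⌋ = $60,042. Book value $240,169.
Year 2: ⌊$240,169 × 200%/10⌋ = $48,033. Book value $192,136.
Year 3: ⌊$192,136 × 200%/10⌋ = $38,427. Book value $153,709.
Year 4: ⌊$153,709 × 200%/10⌋ = $30,741. Book value $122,968.
Year 5: ⌊$122,968 × 200%/10⌋ = $24,593. Book value $98,375.
Year 6: ⌊$98,375 × 200%/10⌋ = $19,675. Book value $78,700.
Year 7: ⌊$78,700 × 200%/10⌋ = $15,740. Book value $62,960.
Year 8: ⌊$62,960 × 200%/10⌋ = $12,592. Book value $50,368.
Year 9: ⌊$50,368 × 200%/10⌋ = $10,073. Book value $40,295.
Year 10 (final): $40,295 − $26,800 = $13,495. Book value $26,800.

$60,042; $48,033; $38,427; $30,741; $24,593; $19,675; $15,740; $12,592; $10,073; $13,495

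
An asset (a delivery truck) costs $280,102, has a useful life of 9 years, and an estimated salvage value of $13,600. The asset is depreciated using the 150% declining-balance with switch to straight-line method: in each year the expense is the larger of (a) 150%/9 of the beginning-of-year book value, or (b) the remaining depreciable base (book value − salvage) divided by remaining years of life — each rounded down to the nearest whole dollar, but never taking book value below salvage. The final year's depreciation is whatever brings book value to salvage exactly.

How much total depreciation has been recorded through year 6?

$193,613

Depreciable base = $280,102 − $13,600 = $266,502.
Year 1: DB = ⌊$280,102 × 150%/9⌋ = $46,683; SL = ⌊$266,502/9⌋ = $29,611 → take DB $46,683. Book value $233,419.
Year 2: DB = ⌊$233,419 × 150%/9⌋ = $38,903; SL = ⌊$219,819/8⌋ = $27,477 → take DB $38,903. Book value $194,516.
Year 3: DB = ⌊$194,516 × 150%/9⌋ = $32,419; SL = ⌊$180,916/7⌋ = $25,845 → take DB $32,419. Book value $162,097.
Year 4: DB = ⌊$162,097 × 150%/9⌋ = $27,016; SL = ⌊$148,497/6⌋ = $24,749 → take DB $27,016. Book value $135,081.
Year 5: DB = ⌊$135,081 × 150%/9⌋ = $22,513; SL = ⌊$121,481/5⌋ = $24,296 → take SL $24,296. Book value $110,785.
Year 6: DB = ⌊$110,785 × 150%/9⌋ = $18,464; SL = ⌊$97,185/4⌋ = $24,296 → take SL $24,296. Book value $86,489.
Accumulated through year 6 = $280,102 − $86,489 = $193,613.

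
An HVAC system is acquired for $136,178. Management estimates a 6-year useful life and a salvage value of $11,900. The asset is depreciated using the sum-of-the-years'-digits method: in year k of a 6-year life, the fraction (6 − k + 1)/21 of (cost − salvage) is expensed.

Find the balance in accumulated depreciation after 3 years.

Depreciable base = $136,178 − $11,900 = $124,278.
Sum of the years' digits = 6+5+4+3+2+1 = 21.
Year 1: $124,278 × 6/21 = $35,508. Book value $100,670.
Year 2: $124,278 × 5/21 = $29,590. Book value $71,080.
Year 3: $124,278 × 4/21 = $23,672. Book value $47,408.
Accumulated through year 3 = $136,178 − $47,408 = $88,770.

$88,770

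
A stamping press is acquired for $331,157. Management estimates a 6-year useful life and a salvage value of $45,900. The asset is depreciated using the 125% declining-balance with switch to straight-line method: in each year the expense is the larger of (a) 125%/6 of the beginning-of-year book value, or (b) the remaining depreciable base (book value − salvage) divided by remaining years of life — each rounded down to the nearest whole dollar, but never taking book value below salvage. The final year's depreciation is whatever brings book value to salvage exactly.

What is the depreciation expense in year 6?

Depreciable base = $331,157 − $45,900 = $285,257.
Year 1: DB = ⌊$331,157 × 125%/6⌋ = $68,991; SL = ⌊$285,257/6⌋ = $47,542 → take DB $68,991. Book value $262,166.
Year 2: DB = ⌊$262,166 × 125%/6⌋ = $54,617; SL = ⌊$216,266/5⌋ = $43,253 → take DB $54,617. Book value $207,549.
Year 3: DB = ⌊$207,549 × 125%/6⌋ = $43,239; SL = ⌊$161,649/4⌋ = $40,412 → take DB $43,239. Book value $164,310.
Year 4: DB = ⌊$164,310 × 125%/6⌋ = $34,231; SL = ⌊$118,410/3⌋ = $39,470 → take SL $39,470. Book value $124,840.
Year 5: DB = ⌊$124,840 × 125%/6⌋ = $26,008; SL = ⌊$78,940/2⌋ = $39,470 → take SL $39,470. Book value $85,370.
Year 6 (final): $85,370 − $45,900 = $39,470. Book value $45,900.

$39,470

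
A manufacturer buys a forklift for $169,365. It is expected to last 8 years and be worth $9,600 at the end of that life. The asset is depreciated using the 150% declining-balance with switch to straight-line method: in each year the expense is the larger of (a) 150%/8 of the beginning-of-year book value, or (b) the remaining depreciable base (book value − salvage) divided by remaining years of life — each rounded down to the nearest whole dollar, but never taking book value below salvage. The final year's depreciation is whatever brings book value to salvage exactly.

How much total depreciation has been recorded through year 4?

$95,553

Depreciable base = $169,365 − $9,600 = $159,765.
Year 1: DB = ⌊$169,365 × 150%/8⌋ = $31,755; SL = ⌊$159,765/8⌋ = $19,970 → take DB $31,755. Book value $137,610.
Year 2: DB = ⌊$137,610 × 150%/8⌋ = $25,801; SL = ⌊$128,010/7⌋ = $18,287 → take DB $25,801. Book value $111,809.
Year 3: DB = ⌊$111,809 × 150%/8⌋ = $20,964; SL = ⌊$102,209/6⌋ = $17,034 → take DB $20,964. Book value $90,845.
Year 4: DB = ⌊$90,845 × 150%/8⌋ = $17,033; SL = ⌊$81,245/5⌋ = $16,249 → take DB $17,033. Book value $73,812.
Accumulated through year 4 = $169,365 − $73,812 = $95,553.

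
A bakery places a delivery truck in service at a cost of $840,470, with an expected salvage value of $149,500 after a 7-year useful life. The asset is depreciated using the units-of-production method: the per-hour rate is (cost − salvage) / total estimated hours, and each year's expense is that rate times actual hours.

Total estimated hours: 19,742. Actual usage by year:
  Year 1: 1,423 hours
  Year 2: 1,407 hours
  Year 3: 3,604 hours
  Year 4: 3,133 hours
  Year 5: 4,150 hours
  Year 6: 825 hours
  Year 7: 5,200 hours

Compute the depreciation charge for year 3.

Depreciable base = $840,470 − $149,500 = $690,970.
Rate = $690,970 / 19,742 hours = $35 per hour.
Year 1: 1,423 × $35 = $49,805. Book value $790,665.
Year 2: 1,407 × $35 = $49,245. Book value $741,420.
Year 3: 3,604 × $35 = $126,140. Book value $615,280.

$126,140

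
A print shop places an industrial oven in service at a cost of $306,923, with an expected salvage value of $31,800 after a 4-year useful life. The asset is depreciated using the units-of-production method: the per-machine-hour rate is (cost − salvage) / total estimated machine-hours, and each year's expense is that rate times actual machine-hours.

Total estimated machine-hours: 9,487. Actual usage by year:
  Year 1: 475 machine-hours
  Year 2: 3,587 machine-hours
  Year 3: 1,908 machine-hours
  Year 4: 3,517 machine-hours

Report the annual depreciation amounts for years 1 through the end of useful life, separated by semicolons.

$13,775; $104,023; $55,332; $101,993

Depreciable base = $306,923 − $31,800 = $275,123.
Rate = $275,123 / 9,487 machine-hours = $29 per machine-hour.
Year 1: 475 × $29 = $13,775. Book value $293,148.
Year 2: 3,587 × $29 = $104,023. Book value $189,125.
Year 3: 1,908 × $29 = $55,332. Book value $133,793.
Year 4: 3,517 × $29 = $101,993. Book value $31,800.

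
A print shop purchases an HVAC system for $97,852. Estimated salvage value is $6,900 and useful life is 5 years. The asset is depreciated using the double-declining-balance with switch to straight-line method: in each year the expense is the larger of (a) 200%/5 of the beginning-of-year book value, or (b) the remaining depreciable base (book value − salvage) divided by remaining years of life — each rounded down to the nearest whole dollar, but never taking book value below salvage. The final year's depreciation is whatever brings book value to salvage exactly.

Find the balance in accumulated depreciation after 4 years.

$85,169

Depreciable base = $97,852 − $6,900 = $90,952.
Year 1: DB = ⌊$97,852 × 200%/5⌋ = $39,140; SL = ⌊$90,952/5⌋ = $18,190 → take DB $39,140. Book value $58,712.
Year 2: DB = ⌊$58,712 × 200%/5⌋ = $23,484; SL = ⌊$51,812/4⌋ = $12,953 → take DB $23,484. Book value $35,228.
Year 3: DB = ⌊$35,228 × 200%/5⌋ = $14,091; SL = ⌊$28,328/3⌋ = $9,442 → take DB $14,091. Book value $21,137.
Year 4: DB = ⌊$21,137 × 200%/5⌋ = $8,454; SL = ⌊$14,237/2⌋ = $7,118 → take DB $8,454. Book value $12,683.
Accumulated through year 4 = $97,852 − $12,683 = $85,169.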